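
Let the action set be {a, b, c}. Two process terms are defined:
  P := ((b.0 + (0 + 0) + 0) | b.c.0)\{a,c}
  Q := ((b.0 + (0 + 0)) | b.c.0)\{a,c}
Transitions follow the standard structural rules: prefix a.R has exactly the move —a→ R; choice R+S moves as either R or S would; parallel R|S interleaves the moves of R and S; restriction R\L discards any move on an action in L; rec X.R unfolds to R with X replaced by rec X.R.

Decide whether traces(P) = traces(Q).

trace-equivalent

LTS(P): 4 reachable states
  s0 = ((b.0 + (0 + 0) + 0) | b.c.0)\{a,c} ⊢ —b→ s1, —b→ s2
  s1 = ((b.0 + (0 + 0) + 0) | c.0)\{a,c} ⊢ —b→ s3
  s2 = (0 | b.c.0)\{a,c} ⊢ —b→ s3
  s3 = (0 | c.0)\{a,c} ⊢ (no moves)
LTS(Q): 4 reachable states
  t0 = ((b.0 + (0 + 0)) | b.c.0)\{a,c} ⊢ —b→ t1, —b→ t2
  t1 = ((b.0 + (0 + 0)) | c.0)\{a,c} ⊢ —b→ t3
  t2 = (0 | b.c.0)\{a,c} ⊢ —b→ t3
  t3 = (0 | c.0)\{a,c} ⊢ (no moves)
Bisimilarity quotient blocks:
  B0 = {s0, t0}
  B1 = {s1, s2, t1, t2}
  B2 = {s3, t3}
s0 ∈ B0, t0 ∈ B0 → same block
Bisimilar ⇒ trace-equivalent.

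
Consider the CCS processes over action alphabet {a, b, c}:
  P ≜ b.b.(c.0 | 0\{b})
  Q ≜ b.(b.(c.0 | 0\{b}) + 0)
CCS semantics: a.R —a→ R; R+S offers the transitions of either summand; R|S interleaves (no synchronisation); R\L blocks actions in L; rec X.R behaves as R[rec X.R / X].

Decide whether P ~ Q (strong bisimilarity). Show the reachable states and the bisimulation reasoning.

YES

P's transition system — 4 states:
  m0 = b.b.(c.0 | 0\{b}) → —b→ m1
  m1 = b.(c.0 | 0\{b}) → —b→ m2
  m2 = c.0 | 0\{b} → —c→ m3
  m3 = 0 | 0\{b} → ∅
Q's transition system — 4 states:
  n0 = b.(b.(c.0 | 0\{b}) + 0) → —b→ n1
  n1 = b.(c.0 | 0\{b}) + 0 → —b→ n2
  n2 = c.0 | 0\{b} → —c→ n3
  n3 = 0 | 0\{b} → ∅
Partition-refinement fixed point:
  B0 = {m0, n0}
  B1 = {m1, n1}
  B2 = {m2, n2}
  B3 = {m3, n3}
m0 ∈ B0, n0 ∈ B0 → same block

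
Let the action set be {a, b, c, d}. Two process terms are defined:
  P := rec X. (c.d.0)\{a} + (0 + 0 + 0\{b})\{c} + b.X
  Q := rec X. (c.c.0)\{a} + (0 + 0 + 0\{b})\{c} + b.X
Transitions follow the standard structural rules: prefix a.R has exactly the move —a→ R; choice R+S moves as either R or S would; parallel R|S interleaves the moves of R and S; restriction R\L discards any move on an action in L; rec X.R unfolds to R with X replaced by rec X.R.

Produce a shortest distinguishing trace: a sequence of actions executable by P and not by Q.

LTS(P): 3 reachable states
  u0 = rec X. (c.d.0)\{a} + (0 + 0 + 0\{b})\{c} + b.X has moves --b--▸ u0, --c--▸ u1
  u1 = (d.0)\{a} has moves --d--▸ u2
  u2 = 0\{a} has moves (no moves)
LTS(Q): 3 reachable states
  v0 = rec X. (c.c.0)\{a} + (0 + 0 + 0\{b})\{c} + b.X has moves --b--▸ v0, --c--▸ v1
  v1 = (c.0)\{a} has moves --c--▸ v2
  v2 = 0\{a} has moves (no moves)
Run σ = ⟨cd⟩ on P: start {u0}
  after c @ step 1: {u1}
  after d @ step 2: {u2}
  P completes σ.
Run σ = ⟨cd⟩ on Q: start {v0}
  after c @ step 1: {v1}
  after d @ step 2: ∅ (Q stuck)

cd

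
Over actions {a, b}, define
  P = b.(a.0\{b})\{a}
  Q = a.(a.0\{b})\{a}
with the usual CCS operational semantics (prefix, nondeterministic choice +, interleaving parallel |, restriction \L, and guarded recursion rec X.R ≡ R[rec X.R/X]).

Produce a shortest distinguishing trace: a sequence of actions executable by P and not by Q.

Reachable graph of P (2 states):
  u0 = b.(a.0\{b})\{a} | -b-> u1
  u1 = (a.0\{b})\{a} | (no moves)
Reachable graph of Q (2 states):
  v0 = a.(a.0\{b})\{a} | -a-> v1
  v1 = (a.0\{b})\{a} | (no moves)
Run σ = ⟨b⟩ on P: start {u0}
  after b @ step 1: {u1}
  ✓ P
Run σ = ⟨b⟩ on Q: start {v0}
  after b @ step 1: ∅ (Q stuck)

b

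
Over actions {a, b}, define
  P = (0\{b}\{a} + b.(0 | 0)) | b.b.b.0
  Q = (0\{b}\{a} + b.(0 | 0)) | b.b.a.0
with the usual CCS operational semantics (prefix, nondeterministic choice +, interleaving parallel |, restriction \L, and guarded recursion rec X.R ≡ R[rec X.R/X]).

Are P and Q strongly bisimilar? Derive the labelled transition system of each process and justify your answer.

P ≁ Q

Reachable graph of P (8 states):
  m0 = (0\{b}\{a} + b.(0 | 0)) | b.b.b.0 → —b→ m1, —b→ m2
  m1 = (0\{b}\{a} + b.(0 | 0)) | b.b.0 → —b→ m3, —b→ m4
  m2 = 0 | 0 | b.b.b.0 → —b→ m4
  m3 = (0\{b}\{a} + b.(0 | 0)) | b.0 → —b→ m5, —b→ m6
  m4 = 0 | 0 | b.b.0 → —b→ m6
  m5 = (0\{b}\{a} + b.(0 | 0)) | 0 → —b→ m7
  m6 = 0 | 0 | b.0 → —b→ m7
  m7 = 0 | 0 | 0 → (no moves)
Reachable graph of Q (8 states):
  n0 = (0\{b}\{a} + b.(0 | 0)) | b.b.a.0 → —b→ n1, —b→ n2
  n1 = (0\{b}\{a} + b.(0 | 0)) | b.a.0 → —b→ n3, —b→ n4
  n2 = 0 | 0 | b.b.a.0 → —b→ n4
  n3 = (0\{b}\{a} + b.(0 | 0)) | a.0 → —a→ n5, —b→ n6
  n4 = 0 | 0 | b.a.0 → —b→ n6
  n5 = (0\{b}\{a} + b.(0 | 0)) | 0 → —b→ n7
  n6 = 0 | 0 | a.0 → —a→ n7
  n7 = 0 | 0 | 0 → (no moves)
Partition-refinement fixed point:
  B0 = {m0}
  B1 = {m1, m2}
  B2 = {m3, m4}
  B3 = {m5, m6, n5}
  B4 = {m7, n7}
  B5 = {n0}
  B6 = {n1}
  B7 = {n4}
  B8 = {n6}
  B9 = {n3}
  B10 = {n2}
m0 ∈ B0, n0 ∈ B5 → different blocks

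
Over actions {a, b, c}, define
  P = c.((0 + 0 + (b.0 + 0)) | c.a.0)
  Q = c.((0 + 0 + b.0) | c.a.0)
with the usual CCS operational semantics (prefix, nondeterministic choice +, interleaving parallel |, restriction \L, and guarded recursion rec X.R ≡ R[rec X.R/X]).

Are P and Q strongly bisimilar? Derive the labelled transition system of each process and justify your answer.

Reachable graph of P (7 states):
  m0 = c.((0 + 0 + (b.0 + 0)) | c.a.0) → —c→ m1
  m1 = (0 + 0 + (b.0 + 0)) | c.a.0 → —b→ m2, —c→ m3
  m2 = 0 | c.a.0 → —c→ m4
  m3 = (0 + 0 + (b.0 + 0)) | a.0 → —a→ m5, —b→ m4
  m4 = 0 | a.0 → —a→ m6
  m5 = (0 + 0 + (b.0 + 0)) | 0 → —b→ m6
  m6 = 0 | 0 → deadlocked
Reachable graph of Q (7 states):
  n0 = c.((0 + 0 + b.0) | c.a.0) → —c→ n1
  n1 = (0 + 0 + b.0) | c.a.0 → —b→ n2, —c→ n3
  n2 = 0 | c.a.0 → —c→ n4
  n3 = (0 + 0 + b.0) | a.0 → —a→ n5, —b→ n4
  n4 = 0 | a.0 → —a→ n6
  n5 = (0 + 0 + b.0) | 0 → —b→ n6
  n6 = 0 | 0 → deadlocked
Partition-refinement fixed point:
  B0 = {m0, n0}
  B1 = {m1, n1}
  B2 = {m2, n2}
  B3 = {m4, n4}
  B4 = {m6, n6}
  B5 = {m3, n3}
  B6 = {m5, n5}
m0 ∈ B0, n0 ∈ B0 → same block

bisimilar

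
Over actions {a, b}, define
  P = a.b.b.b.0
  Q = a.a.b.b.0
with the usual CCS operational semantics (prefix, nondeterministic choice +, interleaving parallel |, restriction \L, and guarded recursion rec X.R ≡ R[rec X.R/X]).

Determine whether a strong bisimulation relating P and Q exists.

P ≁ Q

Reachable graph of P (5 states):
  m0 = a.b.b.b.0 → -a-> m1
  m1 = b.b.b.0 → -b-> m2
  m2 = b.b.0 → -b-> m3
  m3 = b.0 → -b-> m4
  m4 = 0 → deadlocked
Reachable graph of Q (5 states):
  n0 = a.a.b.b.0 → -a-> n1
  n1 = a.b.b.0 → -a-> n2
  n2 = b.b.0 → -b-> n3
  n3 = b.0 → -b-> n4
  n4 = 0 → deadlocked
Coarsest stable partition (strong bisimilarity classes):
  B0 = {m0}
  B1 = {m1}
  B2 = {m2, n2}
  B3 = {m3, n3}
  B4 = {m4, n4}
  B5 = {n0}
  B6 = {n1}
m0 ∈ B0, n0 ∈ B5 → different blocks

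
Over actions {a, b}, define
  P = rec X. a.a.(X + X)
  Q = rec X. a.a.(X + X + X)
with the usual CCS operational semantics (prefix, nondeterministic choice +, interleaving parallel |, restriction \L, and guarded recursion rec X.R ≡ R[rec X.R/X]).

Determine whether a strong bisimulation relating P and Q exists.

YES

LTS(P): 3 reachable states
  p0 = rec X. a.a.(X + X) has moves -a-> p1
  p1 = a.((rec X. a.a.(X + X)) + (rec X. a.a.(X + X))) has moves -a-> p2
  p2 = (rec X. a.a.(X + X)) + (rec X. a.a.(X + X)) has moves -a-> p1
LTS(Q): 3 reachable states
  q0 = rec X. a.a.(X + X + X) has moves -a-> q1
  q1 = a.((rec X. a.a.(X + X + X)) + (rec X. a.a.(X + X + X)) + (rec X. a.a.(X + X + X))) has moves -a-> q2
  q2 = (rec X. a.a.(X + X + X)) + (rec X. a.a.(X + X + X)) + (rec X. a.a.(X + X + X)) has moves -a-> q1
Bisimilarity quotient blocks:
  B0 = {p0, p1, p2, q0, q1, q2}
p0 ∈ B0, q0 ∈ B0 → same block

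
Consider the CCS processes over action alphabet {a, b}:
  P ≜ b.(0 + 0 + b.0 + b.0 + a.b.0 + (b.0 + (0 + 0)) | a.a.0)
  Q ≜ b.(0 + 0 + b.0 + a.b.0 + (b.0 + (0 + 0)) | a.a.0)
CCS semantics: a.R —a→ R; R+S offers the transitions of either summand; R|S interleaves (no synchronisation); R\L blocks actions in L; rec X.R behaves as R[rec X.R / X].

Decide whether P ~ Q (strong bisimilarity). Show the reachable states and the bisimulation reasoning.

LTS(P): 9 reachable states
  m0 = b.(0 + 0 + b.0 + b.0 + a.b.0 + (b.0 + (0 + 0)) | a.a.0) :: —b→ m1
  m1 = 0 + 0 + b.0 + b.0 + a.b.0 + (b.0 + (0 + 0)) | a.a.0 :: —a→ m2, —a→ m3, —b→ m4, —b→ m5
  m2 = (b.0 + (0 + 0)) | a.0 :: —a→ m6, —b→ m7
  m3 = b.0 :: —b→ m4
  m4 = 0 :: (no moves)
  m5 = 0 | a.a.0 :: —a→ m7
  m6 = (b.0 + (0 + 0)) | 0 :: —b→ m8
  m7 = 0 | a.0 :: —a→ m8
  m8 = 0 | 0 :: (no moves)
LTS(Q): 9 reachable states
  n0 = b.(0 + 0 + b.0 + a.b.0 + (b.0 + (0 + 0)) | a.a.0) :: —b→ n1
  n1 = 0 + 0 + b.0 + a.b.0 + (b.0 + (0 + 0)) | a.a.0 :: —a→ n2, —a→ n3, —b→ n4, —b→ n5
  n2 = (b.0 + (0 + 0)) | a.0 :: —a→ n6, —b→ n7
  n3 = b.0 :: —b→ n4
  n4 = 0 :: (no moves)
  n5 = 0 | a.a.0 :: —a→ n7
  n6 = (b.0 + (0 + 0)) | 0 :: —b→ n8
  n7 = 0 | a.0 :: —a→ n8
  n8 = 0 | 0 :: (no moves)
Bisimilarity quotient blocks:
  B0 = {m0, n0}
  B1 = {m1, n1}
  B2 = {m3, m6, n3, n6}
  B3 = {m4, m8, n4, n8}
  B4 = {m5, n5}
  B5 = {m7, n7}
  B6 = {m2, n2}
m0 ∈ B0, n0 ∈ B0 → same block

bisimilar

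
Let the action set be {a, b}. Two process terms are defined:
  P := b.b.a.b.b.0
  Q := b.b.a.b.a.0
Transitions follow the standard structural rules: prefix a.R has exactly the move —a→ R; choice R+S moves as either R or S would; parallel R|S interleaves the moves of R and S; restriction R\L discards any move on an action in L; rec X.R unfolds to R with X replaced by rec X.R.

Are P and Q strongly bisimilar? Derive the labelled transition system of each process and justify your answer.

Reachable graph of P (6 states):
  m0 = b.b.a.b.b.0 has moves -b-> m1
  m1 = b.a.b.b.0 has moves -b-> m2
  m2 = a.b.b.0 has moves -a-> m3
  m3 = b.b.0 has moves -b-> m4
  m4 = b.0 has moves -b-> m5
  m5 = 0 has moves (no moves)
Reachable graph of Q (6 states):
  n0 = b.b.a.b.a.0 has moves -b-> n1
  n1 = b.a.b.a.0 has moves -b-> n2
  n2 = a.b.a.0 has moves -a-> n3
  n3 = b.a.0 has moves -b-> n4
  n4 = a.0 has moves -a-> n5
  n5 = 0 has moves (no moves)
Bisimilarity quotient blocks:
  B0 = {m0}
  B1 = {m1}
  B2 = {m2}
  B3 = {m3}
  B4 = {m4}
  B5 = {m5, n5}
  B6 = {n0}
  B7 = {n1}
  B8 = {n2}
  B9 = {n3}
  B10 = {n4}
m0 ∈ B0, n0 ∈ B6 → different blocks

NO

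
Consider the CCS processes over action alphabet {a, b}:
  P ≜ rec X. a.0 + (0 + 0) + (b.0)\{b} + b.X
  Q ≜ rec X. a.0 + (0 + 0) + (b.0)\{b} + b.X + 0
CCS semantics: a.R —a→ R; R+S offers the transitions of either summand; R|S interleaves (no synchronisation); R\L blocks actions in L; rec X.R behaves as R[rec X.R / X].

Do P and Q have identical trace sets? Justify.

Reachable graph of P (2 states):
  u0 = rec X. a.0 + (0 + 0) + (b.0)\{b} + b.X | -a-> u1, -b-> u0
  u1 = 0 | deadlocked
Reachable graph of Q (2 states):
  v0 = rec X. a.0 + (0 + 0) + (b.0)\{b} + b.X + 0 | -a-> v1, -b-> v0
  v1 = 0 | deadlocked
Coarsest stable partition (strong bisimilarity classes):
  B0 = {u0, v0}
  B1 = {u1, v1}
u0 ∈ B0, v0 ∈ B0 → same block
Bisimilar ⇒ trace-equivalent.

YES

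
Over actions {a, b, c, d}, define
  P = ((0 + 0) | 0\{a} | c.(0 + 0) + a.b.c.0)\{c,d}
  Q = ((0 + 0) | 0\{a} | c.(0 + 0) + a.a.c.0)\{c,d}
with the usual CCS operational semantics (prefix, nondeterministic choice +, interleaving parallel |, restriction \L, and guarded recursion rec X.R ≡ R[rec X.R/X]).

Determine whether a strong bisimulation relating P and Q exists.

LTS(P): 3 reachable states
  u0 = ((0 + 0) | 0\{a} | c.(0 + 0) + a.b.c.0)\{c,d} | —a→ u1
  u1 = (b.c.0)\{c,d} | —b→ u2
  u2 = (c.0)\{c,d} | deadlocked
LTS(Q): 3 reachable states
  v0 = ((0 + 0) | 0\{a} | c.(0 + 0) + a.a.c.0)\{c,d} | —a→ v1
  v1 = (a.c.0)\{c,d} | —a→ v2
  v2 = (c.0)\{c,d} | deadlocked
Bisimilarity quotient blocks:
  B0 = {u0}
  B1 = {u1}
  B2 = {u2, v2}
  B3 = {v0}
  B4 = {v1}
u0 ∈ B0, v0 ∈ B3 → different blocks

P ≁ Q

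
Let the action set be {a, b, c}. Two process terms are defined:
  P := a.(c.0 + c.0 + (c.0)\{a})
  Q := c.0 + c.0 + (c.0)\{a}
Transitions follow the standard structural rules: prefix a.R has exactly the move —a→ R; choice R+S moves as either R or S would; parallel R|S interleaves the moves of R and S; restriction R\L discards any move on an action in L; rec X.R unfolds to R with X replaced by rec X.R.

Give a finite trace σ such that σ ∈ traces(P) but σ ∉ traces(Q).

a

LTS(P): 4 reachable states
  s0 = a.(c.0 + c.0 + (c.0)\{a}) :: --a--▸ s1
  s1 = c.0 + c.0 + (c.0)\{a} :: --c--▸ s2, --c--▸ s3
  s2 = 0 :: deadlocked
  s3 = 0\{a} :: deadlocked
LTS(Q): 3 reachable states
  t0 = c.0 + c.0 + (c.0)\{a} :: --c--▸ t1, --c--▸ t2
  t1 = 0 :: deadlocked
  t2 = 0\{a} :: deadlocked
Executing a from P (initial set {s0}):
  step 1 (a): {s1}
  — P admits the full trace.
Executing a from Q (initial set {t0}):
  step 1 (a): ∅  — Q cannot continue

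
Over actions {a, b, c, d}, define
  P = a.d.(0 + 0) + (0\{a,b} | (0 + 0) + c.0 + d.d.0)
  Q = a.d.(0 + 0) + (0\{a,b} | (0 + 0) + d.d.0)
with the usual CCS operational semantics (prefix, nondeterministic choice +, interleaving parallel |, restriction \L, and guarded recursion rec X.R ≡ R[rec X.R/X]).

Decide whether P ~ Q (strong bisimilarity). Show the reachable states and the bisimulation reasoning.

Reachable graph of P (5 states):
  u0 = a.d.(0 + 0) + (0\{a,b} | (0 + 0) + c.0 + d.d.0) ⊢ =a=> u1, =c=> u2, =d=> u3
  u1 = d.(0 + 0) ⊢ =d=> u4
  u2 = 0 ⊢ deadlocked
  u3 = d.0 ⊢ =d=> u2
  u4 = 0 + 0 ⊢ deadlocked
Reachable graph of Q (5 states):
  v0 = a.d.(0 + 0) + (0\{a,b} | (0 + 0) + d.d.0) ⊢ =a=> v1, =d=> v2
  v1 = d.(0 + 0) ⊢ =d=> v3
  v2 = d.0 ⊢ =d=> v4
  v3 = 0 + 0 ⊢ deadlocked
  v4 = 0 ⊢ deadlocked
Bisimilarity quotient blocks:
  B0 = {u0}
  B1 = {u1, u3, v1, v2}
  B2 = {u2, u4, v3, v4}
  B3 = {v0}
u0 ∈ B0, v0 ∈ B3 → different blocks

not bisimilar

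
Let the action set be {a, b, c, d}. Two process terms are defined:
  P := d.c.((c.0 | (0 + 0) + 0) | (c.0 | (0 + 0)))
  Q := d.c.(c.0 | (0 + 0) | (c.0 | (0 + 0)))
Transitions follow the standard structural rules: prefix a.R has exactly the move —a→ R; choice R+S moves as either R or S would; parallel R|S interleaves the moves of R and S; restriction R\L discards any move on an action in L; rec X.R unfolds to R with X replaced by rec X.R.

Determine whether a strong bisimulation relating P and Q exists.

LTS(P): 6 reachable states
  m0 = d.c.((c.0 | (0 + 0) + 0) | (c.0 | (0 + 0))) | -d-> m1
  m1 = c.((c.0 | (0 + 0) + 0) | (c.0 | (0 + 0))) | -c-> m2
  m2 = (c.0 | (0 + 0) + 0) | (c.0 | (0 + 0)) | -c-> m3, -c-> m4
  m3 = (c.0 | (0 + 0) + 0) | (0 | (0 + 0)) | -c-> m5
  m4 = 0 | (0 + 0) | (c.0 | (0 + 0)) | -c-> m5
  m5 = 0 | (0 + 0) | (0 | (0 + 0)) | ∅
LTS(Q): 6 reachable states
  n0 = d.c.(c.0 | (0 + 0) | (c.0 | (0 + 0))) | -d-> n1
  n1 = c.(c.0 | (0 + 0) | (c.0 | (0 + 0))) | -c-> n2
  n2 = c.0 | (0 + 0) | (c.0 | (0 + 0)) | -c-> n3, -c-> n4
  n3 = 0 | (0 + 0) | (c.0 | (0 + 0)) | -c-> n5
  n4 = c.0 | (0 + 0) | (0 | (0 + 0)) | -c-> n5
  n5 = 0 | (0 + 0) | (0 | (0 + 0)) | ∅
Bisimilarity quotient blocks:
  B0 = {m0, n0}
  B1 = {m1, n1}
  B2 = {m2, n2}
  B3 = {m3, m4, n3, n4}
  B4 = {m5, n5}
m0 ∈ B0, n0 ∈ B0 → same block

P ~ Q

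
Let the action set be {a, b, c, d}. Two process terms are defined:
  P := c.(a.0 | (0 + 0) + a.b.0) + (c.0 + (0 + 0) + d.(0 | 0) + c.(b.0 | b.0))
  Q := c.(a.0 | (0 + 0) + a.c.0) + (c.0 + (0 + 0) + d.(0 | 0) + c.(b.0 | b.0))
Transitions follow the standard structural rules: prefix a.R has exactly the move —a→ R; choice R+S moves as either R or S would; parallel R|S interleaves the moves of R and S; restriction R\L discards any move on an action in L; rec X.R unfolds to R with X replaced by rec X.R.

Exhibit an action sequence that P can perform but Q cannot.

cab

LTS(P): 9 reachable states
  m0 = c.(a.0 | (0 + 0) + a.b.0) + (c.0 + (0 + 0) + d.(0 | 0) + c.(b.0 | b.0)) ⊢ =c=> m1, =c=> m2, =c=> m3, =d=> m4
  m1 = 0 ⊢ ∅
  m2 = a.0 | (0 + 0) + a.b.0 ⊢ =a=> m5, =a=> m6
  m3 = b.0 | b.0 ⊢ =b=> m7, =b=> m8
  m4 = 0 | 0 ⊢ ∅
  m5 = 0 | (0 + 0) ⊢ ∅
  m6 = b.0 ⊢ =b=> m1
  m7 = 0 | b.0 ⊢ =b=> m4
  m8 = b.0 | 0 ⊢ =b=> m4
LTS(Q): 9 reachable states
  n0 = c.(a.0 | (0 + 0) + a.c.0) + (c.0 + (0 + 0) + d.(0 | 0) + c.(b.0 | b.0)) ⊢ =c=> n1, =c=> n2, =c=> n3, =d=> n4
  n1 = 0 ⊢ ∅
  n2 = a.0 | (0 + 0) + a.c.0 ⊢ =a=> n5, =a=> n6
  n3 = b.0 | b.0 ⊢ =b=> n7, =b=> n8
  n4 = 0 | 0 ⊢ ∅
  n5 = 0 | (0 + 0) ⊢ ∅
  n6 = c.0 ⊢ =c=> n1
  n7 = 0 | b.0 ⊢ =b=> n4
  n8 = b.0 | 0 ⊢ =b=> n4
Run σ = ⟨cab⟩ on P: start {m0}
  [1] c ⇒ {m1, m2, m3}
  [2] a ⇒ {m5, m6}
  [3] b ⇒ {m1}
  — P admits the full trace.
Run σ = ⟨cab⟩ on Q: start {n0}
  [1] c ⇒ {n1, n2, n3}
  [2] a ⇒ {n5, n6}
  [3] b ⇒ ∅ (Q stuck)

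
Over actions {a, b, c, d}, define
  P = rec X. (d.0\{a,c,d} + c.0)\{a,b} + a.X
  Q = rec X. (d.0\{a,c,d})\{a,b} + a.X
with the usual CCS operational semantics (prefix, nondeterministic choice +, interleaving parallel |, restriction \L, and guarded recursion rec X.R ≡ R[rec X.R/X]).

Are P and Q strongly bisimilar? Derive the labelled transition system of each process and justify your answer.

LTS(P): 3 reachable states
  u0 = rec X. (d.0\{a,c,d} + c.0)\{a,b} + a.X :: ··a··> u0, ··c··> u1, ··d··> u2
  u1 = 0\{a,b} :: (no moves)
  u2 = 0\{a,c,d}\{a,b} :: (no moves)
LTS(Q): 2 reachable states
  v0 = rec X. (d.0\{a,c,d})\{a,b} + a.X :: ··a··> v0, ··d··> v1
  v1 = 0\{a,c,d}\{a,b} :: (no moves)
Partition-refinement fixed point:
  B0 = {u0}
  B1 = {u1, u2, v1}
  B2 = {v0}
u0 ∈ B0, v0 ∈ B2 → different blocks

P ≁ Q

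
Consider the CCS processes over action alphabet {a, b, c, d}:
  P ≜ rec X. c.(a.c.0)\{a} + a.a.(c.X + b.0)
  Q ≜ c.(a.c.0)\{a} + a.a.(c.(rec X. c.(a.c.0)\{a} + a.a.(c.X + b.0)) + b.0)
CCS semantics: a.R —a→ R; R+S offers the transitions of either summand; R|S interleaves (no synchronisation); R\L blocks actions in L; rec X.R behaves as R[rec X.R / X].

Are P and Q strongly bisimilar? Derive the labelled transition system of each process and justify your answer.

Reachable graph of P (5 states):
  m0 = rec X. c.(a.c.0)\{a} + a.a.(c.X + b.0) → —a→ m1, —c→ m2
  m1 = a.(c.(rec X. c.(a.c.0)\{a} + a.a.(c.X + b.0)) + b.0) → —a→ m3
  m2 = (a.c.0)\{a} → stopped
  m3 = c.(rec X. c.(a.c.0)\{a} + a.a.(c.X + b.0)) + b.0 → —b→ m4, —c→ m0
  m4 = 0 → stopped
Reachable graph of Q (6 states):
  n0 = c.(a.c.0)\{a} + a.a.(c.(rec X. c.(a.c.0)\{a} + a.a.(c.X + b.0)) + b.0) → —a→ n1, —c→ n2
  n1 = a.(c.(rec X. c.(a.c.0)\{a} + a.a.(c.X + b.0)) + b.0) → —a→ n3
  n2 = (a.c.0)\{a} → stopped
  n3 = c.(rec X. c.(a.c.0)\{a} + a.a.(c.X + b.0)) + b.0 → —b→ n4, —c→ n5
  n4 = 0 → stopped
  n5 = rec X. c.(a.c.0)\{a} + a.a.(c.X + b.0) → —a→ n1, —c→ n2
Coarsest stable partition (strong bisimilarity classes):
  B0 = {m0, n0, n5}
  B1 = {m2, m4, n2, n4}
  B2 = {m1, n1}
  B3 = {m3, n3}
m0 ∈ B0, n0 ∈ B0 → same block

P ~ Q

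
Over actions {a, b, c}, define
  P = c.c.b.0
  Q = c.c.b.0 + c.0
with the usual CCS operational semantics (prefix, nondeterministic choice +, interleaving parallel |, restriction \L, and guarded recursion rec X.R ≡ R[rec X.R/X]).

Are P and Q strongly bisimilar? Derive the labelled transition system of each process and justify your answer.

LTS(P): 4 reachable states
  u0 = c.c.b.0 has moves --c--▸ u1
  u1 = c.b.0 has moves --c--▸ u2
  u2 = b.0 has moves --b--▸ u3
  u3 = 0 has moves stopped
LTS(Q): 4 reachable states
  v0 = c.c.b.0 + c.0 has moves --c--▸ v1, --c--▸ v2
  v1 = 0 has moves stopped
  v2 = c.b.0 has moves --c--▸ v3
  v3 = b.0 has moves --b--▸ v1
Partition-refinement fixed point:
  B0 = {u0}
  B1 = {u1, v2}
  B2 = {u2, v3}
  B3 = {u3, v1}
  B4 = {v0}
u0 ∈ B0, v0 ∈ B4 → different blocks

not bisimilar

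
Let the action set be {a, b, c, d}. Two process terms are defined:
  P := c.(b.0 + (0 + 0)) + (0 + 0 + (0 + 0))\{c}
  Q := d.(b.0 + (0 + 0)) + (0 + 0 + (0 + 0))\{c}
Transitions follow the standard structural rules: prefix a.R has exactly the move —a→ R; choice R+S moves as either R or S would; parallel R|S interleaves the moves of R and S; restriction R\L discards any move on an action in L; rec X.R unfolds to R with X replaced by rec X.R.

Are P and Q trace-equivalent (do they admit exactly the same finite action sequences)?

LTS(P): 3 reachable states
  m0 = c.(b.0 + (0 + 0)) + (0 + 0 + (0 + 0))\{c} ⊢ -c-> m1
  m1 = b.0 + (0 + 0) ⊢ -b-> m2
  m2 = 0 ⊢ (no moves)
LTS(Q): 3 reachable states
  n0 = d.(b.0 + (0 + 0)) + (0 + 0 + (0 + 0))\{c} ⊢ -d-> n1
  n1 = b.0 + (0 + 0) ⊢ -b-> n2
  n2 = 0 ⊢ (no moves)
Run σ = ⟨c⟩ on P: start {m0}
  step 1 (c): {m1}
  — P admits the full trace.
Run σ = ⟨c⟩ on Q: start {n0}
  step 1 (c): ∅  — Q cannot continue

traces(P) ≠ traces(Q) — witness ⟨c⟩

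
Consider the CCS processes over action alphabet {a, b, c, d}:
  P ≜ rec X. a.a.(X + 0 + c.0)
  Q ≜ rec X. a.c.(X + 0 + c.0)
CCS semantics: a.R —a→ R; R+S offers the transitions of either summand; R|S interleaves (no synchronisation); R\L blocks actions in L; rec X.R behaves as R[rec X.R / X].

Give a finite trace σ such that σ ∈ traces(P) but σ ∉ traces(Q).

aa

P's transition system — 4 states:
  p0 = rec X. a.a.(X + 0 + c.0) has moves --a--▸ p1
  p1 = a.((rec X. a.a.(X + 0 + c.0)) + 0 + c.0) has moves --a--▸ p2
  p2 = (rec X. a.a.(X + 0 + c.0)) + 0 + c.0 has moves --a--▸ p1, --c--▸ p3
  p3 = 0 has moves ∅
Q's transition system — 4 states:
  q0 = rec X. a.c.(X + 0 + c.0) has moves --a--▸ q1
  q1 = c.((rec X. a.c.(X + 0 + c.0)) + 0 + c.0) has moves --c--▸ q2
  q2 = (rec X. a.c.(X + 0 + c.0)) + 0 + c.0 has moves --a--▸ q1, --c--▸ q3
  q3 = 0 has moves ∅
Trace ⟨aa⟩ through P, begin at {p0}:
  step 1 (a): {p1}
  step 2 (a): {p2}
  P completes σ.
Trace ⟨aa⟩ through Q, begin at {q0}:
  step 1 (a): {q1}
  step 2 (a): ∅ (Q stuck)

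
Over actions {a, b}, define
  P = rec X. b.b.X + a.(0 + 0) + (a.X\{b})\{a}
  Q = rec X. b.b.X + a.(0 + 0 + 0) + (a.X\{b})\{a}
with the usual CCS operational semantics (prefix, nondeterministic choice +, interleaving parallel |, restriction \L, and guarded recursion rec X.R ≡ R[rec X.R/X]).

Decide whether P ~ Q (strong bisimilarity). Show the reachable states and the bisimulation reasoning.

P's transition system — 3 states:
  p0 = rec X. b.b.X + a.(0 + 0) + (a.X\{b})\{a} :: -a-> p1, -b-> p2
  p1 = 0 + 0 :: ·
  p2 = b.(rec X. b.b.X + a.(0 + 0) + (a.X\{b})\{a}) :: -b-> p0
Q's transition system — 3 states:
  q0 = rec X. b.b.X + a.(0 + 0 + 0) + (a.X\{b})\{a} :: -a-> q1, -b-> q2
  q1 = 0 + 0 + 0 :: ·
  q2 = b.(rec X. b.b.X + a.(0 + 0 + 0) + (a.X\{b})\{a}) :: -b-> q0
Coarsest stable partition (strong bisimilarity classes):
  B0 = {p0, q0}
  B1 = {p1, q1}
  B2 = {p2, q2}
p0 ∈ B0, q0 ∈ B0 → same block

bisimilar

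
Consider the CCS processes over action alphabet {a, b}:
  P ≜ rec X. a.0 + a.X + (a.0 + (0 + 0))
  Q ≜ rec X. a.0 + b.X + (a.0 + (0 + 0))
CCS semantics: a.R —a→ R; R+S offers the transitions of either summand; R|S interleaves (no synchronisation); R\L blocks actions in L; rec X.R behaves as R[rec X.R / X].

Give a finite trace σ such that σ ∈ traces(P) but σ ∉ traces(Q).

aa

Reachable graph of P (2 states):
  m0 = rec X. a.0 + a.X + (a.0 + (0 + 0)) ⊢ —a→ m0, —a→ m1
  m1 = 0 ⊢ ∅
Reachable graph of Q (2 states):
  n0 = rec X. a.0 + b.X + (a.0 + (0 + 0)) ⊢ —a→ n1, —b→ n0
  n1 = 0 ⊢ ∅
Executing aa from P (initial set {m0}):
  step 1 (a): {m0, m1}
  step 2 (a): {m0, m1}
  — P admits the full trace.
Executing aa from Q (initial set {n0}):
  step 1 (a): {n1}
  step 2 (a): ∅  — Q cannot continue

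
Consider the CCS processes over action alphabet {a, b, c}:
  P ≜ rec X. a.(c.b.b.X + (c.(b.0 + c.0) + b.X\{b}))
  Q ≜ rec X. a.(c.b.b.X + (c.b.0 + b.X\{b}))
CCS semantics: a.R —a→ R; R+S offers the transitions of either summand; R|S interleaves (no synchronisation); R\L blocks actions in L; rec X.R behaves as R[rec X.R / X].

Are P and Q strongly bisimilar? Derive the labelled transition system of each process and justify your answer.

LTS(P): 11 reachable states
  u0 = rec X. a.(c.b.b.X + (c.(b.0 + c.0) + b.X\{b})) :: --a--▸ u1
  u1 = c.b.b.(rec X. a.(c.b.b.X + (c.(b.0 + c.0) + b.X\{b}))) + (c.(b.0 + c.0) + b.(rec X. a.(c.b.b.X + (c.(b.0 + c.0) + b.X\{b})))\{b}) :: --b--▸ u2, --c--▸ u3, --c--▸ u4
  u2 = (rec X. a.(c.b.b.X + (c.(b.0 + c.0) + b.X\{b})))\{b} :: --a--▸ u5
  u3 = b.0 + c.0 :: --b--▸ u6, --c--▸ u6
  u4 = b.b.(rec X. a.(c.b.b.X + (c.(b.0 + c.0) + b.X\{b}))) :: --b--▸ u7
  u5 = (c.b.b.(rec X. a.(c.b.b.X + (c.(b.0 + c.0) + b.X\{b}))) + (c.(b.0 + c.0) + b.(rec X. a.(c.b.b.X + (c.(b.0 + c.0) + b.X\{b})))\{b}))\{b} :: --c--▸ u8, --c--▸ u9
  u6 = 0 :: ·
  u7 = b.(rec X. a.(c.b.b.X + (c.(b.0 + c.0) + b.X\{b}))) :: --b--▸ u0
  u8 = (b.0 + c.0)\{b} :: --c--▸ u10
  u9 = (b.b.(rec X. a.(c.b.b.X + (c.(b.0 + c.0) + b.X\{b}))))\{b} :: ·
  u10 = 0\{b} :: ·
LTS(Q): 10 reachable states
  v0 = rec X. a.(c.b.b.X + (c.b.0 + b.X\{b})) :: --a--▸ v1
  v1 = c.b.b.(rec X. a.(c.b.b.X + (c.b.0 + b.X\{b}))) + (c.b.0 + b.(rec X. a.(c.b.b.X + (c.b.0 + b.X\{b})))\{b}) :: --b--▸ v2, --c--▸ v3, --c--▸ v4
  v2 = (rec X. a.(c.b.b.X + (c.b.0 + b.X\{b})))\{b} :: --a--▸ v5
  v3 = b.0 :: --b--▸ v6
  v4 = b.b.(rec X. a.(c.b.b.X + (c.b.0 + b.X\{b}))) :: --b--▸ v7
  v5 = (c.b.b.(rec X. a.(c.b.b.X + (c.b.0 + b.X\{b}))) + (c.b.0 + b.(rec X. a.(c.b.b.X + (c.b.0 + b.X\{b})))\{b}))\{b} :: --c--▸ v8, --c--▸ v9
  v6 = 0 :: ·
  v7 = b.(rec X. a.(c.b.b.X + (c.b.0 + b.X\{b}))) :: --b--▸ v0
  v8 = (b.0)\{b} :: ·
  v9 = (b.b.(rec X. a.(c.b.b.X + (c.b.0 + b.X\{b}))))\{b} :: ·
Partition-refinement fixed point:
  B0 = {u0}
  B1 = {u1}
  B2 = {u4}
  B3 = {u7}
  B4 = {u3}
  B5 = {u10, u6, u9, v6, v8, v9}
  B6 = {u2}
  B7 = {u5}
  B8 = {u8, v5}
  B9 = {v0}
  B10 = {v1}
  B11 = {v2}
  B12 = {v4}
  B13 = {v7}
  B14 = {v3}
u0 ∈ B0, v0 ∈ B9 → different blocks

NO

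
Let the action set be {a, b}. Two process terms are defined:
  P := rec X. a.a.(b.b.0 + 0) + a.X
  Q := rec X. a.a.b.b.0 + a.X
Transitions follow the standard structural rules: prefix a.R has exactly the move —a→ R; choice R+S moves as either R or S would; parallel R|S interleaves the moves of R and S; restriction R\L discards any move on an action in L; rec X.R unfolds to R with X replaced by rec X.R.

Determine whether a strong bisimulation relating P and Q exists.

YES

Reachable graph of P (5 states):
  u0 = rec X. a.a.(b.b.0 + 0) + a.X has moves -a-> u0, -a-> u1
  u1 = a.(b.b.0 + 0) has moves -a-> u2
  u2 = b.b.0 + 0 has moves -b-> u3
  u3 = b.0 has moves -b-> u4
  u4 = 0 has moves stopped
Reachable graph of Q (5 states):
  v0 = rec X. a.a.b.b.0 + a.X has moves -a-> v0, -a-> v1
  v1 = a.b.b.0 has moves -a-> v2
  v2 = b.b.0 has moves -b-> v3
  v3 = b.0 has moves -b-> v4
  v4 = 0 has moves stopped
Coarsest stable partition (strong bisimilarity classes):
  B0 = {u0, v0}
  B1 = {u1, v1}
  B2 = {u2, v2}
  B3 = {u3, v3}
  B4 = {u4, v4}
u0 ∈ B0, v0 ∈ B0 → same block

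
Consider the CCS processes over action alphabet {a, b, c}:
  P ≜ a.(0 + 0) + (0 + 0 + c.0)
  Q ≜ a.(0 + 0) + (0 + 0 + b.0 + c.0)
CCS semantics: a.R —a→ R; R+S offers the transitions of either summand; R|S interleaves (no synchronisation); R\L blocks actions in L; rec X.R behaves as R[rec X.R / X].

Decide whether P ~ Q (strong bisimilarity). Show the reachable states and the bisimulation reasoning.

Reachable graph of P (3 states):
  s0 = a.(0 + 0) + (0 + 0 + c.0) ⊢ =a=> s1, =c=> s2
  s1 = 0 + 0 ⊢ ∅
  s2 = 0 ⊢ ∅
Reachable graph of Q (3 states):
  t0 = a.(0 + 0) + (0 + 0 + b.0 + c.0) ⊢ =a=> t1, =b=> t2, =c=> t2
  t1 = 0 + 0 ⊢ ∅
  t2 = 0 ⊢ ∅
Partition-refinement fixed point:
  B0 = {s0}
  B1 = {s1, s2, t1, t2}
  B2 = {t0}
s0 ∈ B0, t0 ∈ B2 → different blocks

P ≁ Q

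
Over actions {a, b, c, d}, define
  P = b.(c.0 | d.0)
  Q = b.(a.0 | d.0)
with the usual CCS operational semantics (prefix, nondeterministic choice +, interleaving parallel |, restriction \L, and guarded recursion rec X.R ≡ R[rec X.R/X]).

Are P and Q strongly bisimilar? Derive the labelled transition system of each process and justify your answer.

Reachable graph of P (5 states):
  s0 = b.(c.0 | d.0) → =b=> s1
  s1 = c.0 | d.0 → =c=> s2, =d=> s3
  s2 = 0 | d.0 → =d=> s4
  s3 = c.0 | 0 → =c=> s4
  s4 = 0 | 0 → (no moves)
Reachable graph of Q (5 states):
  t0 = b.(a.0 | d.0) → =b=> t1
  t1 = a.0 | d.0 → =a=> t2, =d=> t3
  t2 = 0 | d.0 → =d=> t4
  t3 = a.0 | 0 → =a=> t4
  t4 = 0 | 0 → (no moves)
Bisimilarity quotient blocks:
  B0 = {s0}
  B1 = {s1}
  B2 = {s3}
  B3 = {s4, t4}
  B4 = {s2, t2}
  B5 = {t0}
  B6 = {t1}
  B7 = {t3}
s0 ∈ B0, t0 ∈ B5 → different blocks

NO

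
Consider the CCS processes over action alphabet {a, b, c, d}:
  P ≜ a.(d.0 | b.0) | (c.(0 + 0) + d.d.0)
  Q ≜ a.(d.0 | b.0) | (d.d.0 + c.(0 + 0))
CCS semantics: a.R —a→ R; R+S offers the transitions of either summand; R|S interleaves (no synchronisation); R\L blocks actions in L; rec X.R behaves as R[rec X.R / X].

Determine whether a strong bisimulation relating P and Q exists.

P's transition system — 20 states:
  p0 = a.(d.0 | b.0) | (c.(0 + 0) + d.d.0) → ··a··> p1, ··c··> p2, ··d··> p3
  p1 = d.0 | b.0 | (c.(0 + 0) + d.d.0) → ··b··> p4, ··c··> p5, ··d··> p6, ··d··> p7
  p2 = a.(d.0 | b.0) | (0 + 0) → ··a··> p5
  p3 = a.(d.0 | b.0) | d.0 → ··a··> p7, ··d··> p8
  p4 = d.0 | 0 | (c.(0 + 0) + d.d.0) → ··c··> p9, ··d··> p10, ··d··> p11
  p5 = d.0 | b.0 | (0 + 0) → ··b··> p9, ··d··> p12
  p6 = 0 | b.0 | (c.(0 + 0) + d.d.0) → ··b··> p10, ··c··> p12, ··d··> p13
  p7 = d.0 | b.0 | d.0 → ··b··> p11, ··d··> p13, ··d··> p14
  p8 = a.(d.0 | b.0) | 0 → ··a··> p14
  p9 = d.0 | 0 | (0 + 0) → ··d··> p15
  p10 = 0 | 0 | (c.(0 + 0) + d.d.0) → ··c··> p15, ··d··> p16
  p11 = d.0 | 0 | d.0 → ··d··> p16, ··d··> p17
  p12 = 0 | b.0 | (0 + 0) → ··b··> p15
  p13 = 0 | b.0 | d.0 → ··b··> p16, ··d··> p18
  p14 = d.0 | b.0 | 0 → ··b··> p17, ··d··> p18
  p15 = 0 | 0 | (0 + 0) → deadlocked
  p16 = 0 | 0 | d.0 → ··d··> p19
  p17 = d.0 | 0 | 0 → ··d··> p19
  p18 = 0 | b.0 | 0 → ··b··> p19
  p19 = 0 | 0 | 0 → deadlocked
Q's transition system — 20 states:
  q0 = a.(d.0 | b.0) | (d.d.0 + c.(0 + 0)) → ··a··> q1, ··c··> q2, ··d··> q3
  q1 = d.0 | b.0 | (d.d.0 + c.(0 + 0)) → ··b··> q4, ··c··> q5, ··d··> q6, ··d··> q7
  q2 = a.(d.0 | b.0) | (0 + 0) → ··a··> q5
  q3 = a.(d.0 | b.0) | d.0 → ··a··> q7, ··d··> q8
  q4 = d.0 | 0 | (d.d.0 + c.(0 + 0)) → ··c··> q9, ··d··> q10, ··d··> q11
  q5 = d.0 | b.0 | (0 + 0) → ··b··> q9, ··d··> q12
  q6 = 0 | b.0 | (d.d.0 + c.(0 + 0)) → ··b··> q10, ··c··> q12, ··d··> q13
  q7 = d.0 | b.0 | d.0 → ··b··> q11, ··d··> q13, ··d··> q14
  q8 = a.(d.0 | b.0) | 0 → ··a··> q14
  q9 = d.0 | 0 | (0 + 0) → ··d··> q15
  q10 = 0 | 0 | (d.d.0 + c.(0 + 0)) → ··c··> q15, ··d··> q16
  q11 = d.0 | 0 | d.0 → ··d··> q16, ··d··> q17
  q12 = 0 | b.0 | (0 + 0) → ··b··> q15
  q13 = 0 | b.0 | d.0 → ··b··> q16, ··d··> q18
  q14 = d.0 | b.0 | 0 → ··b··> q17, ··d··> q18
  q15 = 0 | 0 | (0 + 0) → deadlocked
  q16 = 0 | 0 | d.0 → ··d··> q19
  q17 = d.0 | 0 | 0 → ··d··> q19
  q18 = 0 | b.0 | 0 → ··b··> q19
  q19 = 0 | 0 | 0 → deadlocked
Bisimilarity quotient blocks:
  B0 = {p0, q0}
  B1 = {p3, q3}
  B2 = {p2, p8, q2, q8}
  B3 = {p13, p14, p5, q13, q14, q5}
  B4 = {p16, p17, p9, q16, q17, q9}
  B5 = {p15, p19, q15, q19}
  B6 = {p12, p18, q12, q18}
  B7 = {p7, q7}
  B8 = {p11, q11}
  B9 = {p1, q1}
  B10 = {p4, q4}
  B11 = {p10, q10}
  B12 = {p6, q6}
p0 ∈ B0, q0 ∈ B0 → same block

YES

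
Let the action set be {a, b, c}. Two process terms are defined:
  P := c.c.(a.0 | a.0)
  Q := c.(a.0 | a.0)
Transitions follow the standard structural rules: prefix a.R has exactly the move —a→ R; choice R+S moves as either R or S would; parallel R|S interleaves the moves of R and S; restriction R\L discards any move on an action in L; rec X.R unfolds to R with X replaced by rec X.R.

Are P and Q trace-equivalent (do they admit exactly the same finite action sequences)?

traces(P) ≠ traces(Q) — witness ⟨cc⟩

Reachable graph of P (6 states):
  u0 = c.c.(a.0 | a.0) → =c=> u1
  u1 = c.(a.0 | a.0) → =c=> u2
  u2 = a.0 | a.0 → =a=> u3, =a=> u4
  u3 = 0 | a.0 → =a=> u5
  u4 = a.0 | 0 → =a=> u5
  u5 = 0 | 0 → stopped
Reachable graph of Q (5 states):
  v0 = c.(a.0 | a.0) → =c=> v1
  v1 = a.0 | a.0 → =a=> v2, =a=> v3
  v2 = 0 | a.0 → =a=> v4
  v3 = a.0 | 0 → =a=> v4
  v4 = 0 | 0 → stopped
Run σ = ⟨cc⟩ on P: start {u0}
  [1] c ⇒ {u1}
  [2] c ⇒ {u2}
  P completes σ.
Run σ = ⟨cc⟩ on Q: start {v0}
  [1] c ⇒ {v1}
  [2] c ⇒ ∅  — Q cannot continue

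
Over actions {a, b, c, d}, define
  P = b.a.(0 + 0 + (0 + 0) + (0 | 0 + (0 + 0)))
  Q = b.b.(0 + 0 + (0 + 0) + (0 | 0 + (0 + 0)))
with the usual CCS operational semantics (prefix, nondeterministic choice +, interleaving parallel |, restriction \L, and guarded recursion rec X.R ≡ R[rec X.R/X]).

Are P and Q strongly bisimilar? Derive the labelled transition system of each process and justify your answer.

P ≁ Q

LTS(P): 3 reachable states
  p0 = b.a.(0 + 0 + (0 + 0) + (0 | 0 + (0 + 0))) :: ··b··> p1
  p1 = a.(0 + 0 + (0 + 0) + (0 | 0 + (0 + 0))) :: ··a··> p2
  p2 = 0 + 0 + (0 + 0) + (0 | 0 + (0 + 0)) :: ·
LTS(Q): 3 reachable states
  q0 = b.b.(0 + 0 + (0 + 0) + (0 | 0 + (0 + 0))) :: ··b··> q1
  q1 = b.(0 + 0 + (0 + 0) + (0 | 0 + (0 + 0))) :: ··b··> q2
  q2 = 0 + 0 + (0 + 0) + (0 | 0 + (0 + 0)) :: ·
Coarsest stable partition (strong bisimilarity classes):
  B0 = {p0}
  B1 = {p1}
  B2 = {p2, q2}
  B3 = {q0}
  B4 = {q1}
p0 ∈ B0, q0 ∈ B3 → different blocks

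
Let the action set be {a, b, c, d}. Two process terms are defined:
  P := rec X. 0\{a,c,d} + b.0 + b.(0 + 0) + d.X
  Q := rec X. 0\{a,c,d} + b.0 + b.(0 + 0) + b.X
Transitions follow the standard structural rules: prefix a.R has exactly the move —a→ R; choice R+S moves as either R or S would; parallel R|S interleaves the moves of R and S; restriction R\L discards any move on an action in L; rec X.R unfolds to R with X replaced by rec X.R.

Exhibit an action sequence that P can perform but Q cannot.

d

Reachable graph of P (3 states):
  m0 = rec X. 0\{a,c,d} + b.0 + b.(0 + 0) + d.X | —b→ m1, —b→ m2, —d→ m0
  m1 = 0 | (no moves)
  m2 = 0 + 0 | (no moves)
Reachable graph of Q (3 states):
  n0 = rec X. 0\{a,c,d} + b.0 + b.(0 + 0) + b.X | —b→ n0, —b→ n1, —b→ n2
  n1 = 0 | (no moves)
  n2 = 0 + 0 | (no moves)
Trace ⟨d⟩ through P, begin at {m0}:
  step 1 (d): {m0}
  ✓ P
Trace ⟨d⟩ through Q, begin at {n0}:
  step 1 (d): ∅  — Q cannot continue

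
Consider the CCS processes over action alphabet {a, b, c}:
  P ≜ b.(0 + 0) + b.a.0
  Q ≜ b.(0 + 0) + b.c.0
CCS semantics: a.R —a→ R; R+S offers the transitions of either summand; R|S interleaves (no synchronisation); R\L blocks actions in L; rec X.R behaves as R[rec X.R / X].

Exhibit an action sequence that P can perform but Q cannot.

ba

Reachable graph of P (4 states):
  s0 = b.(0 + 0) + b.a.0 ⊢ --b--▸ s1, --b--▸ s2
  s1 = 0 + 0 ⊢ (no moves)
  s2 = a.0 ⊢ --a--▸ s3
  s3 = 0 ⊢ (no moves)
Reachable graph of Q (4 states):
  t0 = b.(0 + 0) + b.c.0 ⊢ --b--▸ t1, --b--▸ t2
  t1 = 0 + 0 ⊢ (no moves)
  t2 = c.0 ⊢ --c--▸ t3
  t3 = 0 ⊢ (no moves)
Trace ⟨ba⟩ through P, begin at {s0}:
  after b @ step 1: {s1, s2}
  after a @ step 2: {s3}
  — P admits the full trace.
Trace ⟨ba⟩ through Q, begin at {t0}:
  after b @ step 1: {t1, t2}
  after a @ step 2: ∅ (Q stuck)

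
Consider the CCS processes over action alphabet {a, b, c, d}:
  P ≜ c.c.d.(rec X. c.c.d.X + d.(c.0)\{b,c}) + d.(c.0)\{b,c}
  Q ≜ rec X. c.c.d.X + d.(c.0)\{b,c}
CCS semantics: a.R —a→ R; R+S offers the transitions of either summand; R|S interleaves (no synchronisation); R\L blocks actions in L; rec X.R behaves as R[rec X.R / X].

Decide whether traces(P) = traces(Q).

LTS(P): 5 reachable states
  m0 = c.c.d.(rec X. c.c.d.X + d.(c.0)\{b,c}) + d.(c.0)\{b,c} ⊢ -c-> m1, -d-> m2
  m1 = c.d.(rec X. c.c.d.X + d.(c.0)\{b,c}) ⊢ -c-> m3
  m2 = (c.0)\{b,c} ⊢ ·
  m3 = d.(rec X. c.c.d.X + d.(c.0)\{b,c}) ⊢ -d-> m4
  m4 = rec X. c.c.d.X + d.(c.0)\{b,c} ⊢ -c-> m1, -d-> m2
LTS(Q): 4 reachable states
  n0 = rec X. c.c.d.X + d.(c.0)\{b,c} ⊢ -c-> n1, -d-> n2
  n1 = c.d.(rec X. c.c.d.X + d.(c.0)\{b,c}) ⊢ -c-> n3
  n2 = (c.0)\{b,c} ⊢ ·
  n3 = d.(rec X. c.c.d.X + d.(c.0)\{b,c}) ⊢ -d-> n0
Coarsest stable partition (strong bisimilarity classes):
  B0 = {m0, m4, n0}
  B1 = {m1, n1}
  B2 = {m3, n3}
  B3 = {m2, n2}
m0 ∈ B0, n0 ∈ B0 → same block
Bisimilar ⇒ trace-equivalent.

trace-equivalent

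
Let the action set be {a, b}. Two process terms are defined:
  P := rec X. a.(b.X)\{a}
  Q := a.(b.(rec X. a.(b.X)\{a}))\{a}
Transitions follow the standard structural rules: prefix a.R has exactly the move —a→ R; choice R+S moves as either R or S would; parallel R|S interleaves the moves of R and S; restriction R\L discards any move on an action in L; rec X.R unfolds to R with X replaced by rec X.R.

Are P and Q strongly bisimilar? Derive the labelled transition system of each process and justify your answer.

bisimilar

P's transition system — 3 states:
  s0 = rec X. a.(b.X)\{a} :: ··a··> s1
  s1 = (b.(rec X. a.(b.X)\{a}))\{a} :: ··b··> s2
  s2 = (rec X. a.(b.X)\{a})\{a} :: (no moves)
Q's transition system — 3 states:
  t0 = a.(b.(rec X. a.(b.X)\{a}))\{a} :: ··a··> t1
  t1 = (b.(rec X. a.(b.X)\{a}))\{a} :: ··b··> t2
  t2 = (rec X. a.(b.X)\{a})\{a} :: (no moves)
Partition-refinement fixed point:
  B0 = {s0, t0}
  B1 = {s1, t1}
  B2 = {s2, t2}
s0 ∈ B0, t0 ∈ B0 → same block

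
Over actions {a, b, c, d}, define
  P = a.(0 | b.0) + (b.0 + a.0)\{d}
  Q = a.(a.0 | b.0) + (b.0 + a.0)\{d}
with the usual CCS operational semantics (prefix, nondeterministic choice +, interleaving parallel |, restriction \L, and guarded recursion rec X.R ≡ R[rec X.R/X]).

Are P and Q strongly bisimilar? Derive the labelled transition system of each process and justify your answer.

P's transition system — 4 states:
  u0 = a.(0 | b.0) + (b.0 + a.0)\{d} :: =a=> u1, =a=> u2, =b=> u2
  u1 = 0 | b.0 :: =b=> u3
  u2 = 0\{d} :: (no moves)
  u3 = 0 | 0 :: (no moves)
Q's transition system — 6 states:
  v0 = a.(a.0 | b.0) + (b.0 + a.0)\{d} :: =a=> v1, =a=> v2, =b=> v1
  v1 = 0\{d} :: (no moves)
  v2 = a.0 | b.0 :: =a=> v3, =b=> v4
  v3 = 0 | b.0 :: =b=> v5
  v4 = a.0 | 0 :: =a=> v5
  v5 = 0 | 0 :: (no moves)
Bisimilarity quotient blocks:
  B0 = {u0}
  B1 = {u1, v3}
  B2 = {u2, u3, v1, v5}
  B3 = {v0}
  B4 = {v2}
  B5 = {v4}
u0 ∈ B0, v0 ∈ B3 → different blocks

not bisimilar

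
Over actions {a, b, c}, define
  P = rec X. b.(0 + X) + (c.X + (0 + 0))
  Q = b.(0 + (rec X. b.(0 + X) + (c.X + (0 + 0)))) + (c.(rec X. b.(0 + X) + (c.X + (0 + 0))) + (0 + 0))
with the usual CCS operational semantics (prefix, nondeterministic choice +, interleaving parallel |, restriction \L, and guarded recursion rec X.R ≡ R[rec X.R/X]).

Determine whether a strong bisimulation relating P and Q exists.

Reachable graph of P (2 states):
  u0 = rec X. b.(0 + X) + (c.X + (0 + 0)) | —b→ u1, —c→ u0
  u1 = 0 + (rec X. b.(0 + X) + (c.X + (0 + 0))) | —b→ u1, —c→ u0
Reachable graph of Q (3 states):
  v0 = b.(0 + (rec X. b.(0 + X) + (c.X + (0 + 0)))) + (c.(rec X. b.(0 + X) + (c.X + (0 + 0))) + (0 + 0)) | —b→ v1, —c→ v2
  v1 = 0 + (rec X. b.(0 + X) + (c.X + (0 + 0))) | —b→ v1, —c→ v2
  v2 = rec X. b.(0 + X) + (c.X + (0 + 0)) | —b→ v1, —c→ v2
Coarsest stable partition (strong bisimilarity classes):
  B0 = {u0, u1, v0, v1, v2}
u0 ∈ B0, v0 ∈ B0 → same block

P ~ Q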